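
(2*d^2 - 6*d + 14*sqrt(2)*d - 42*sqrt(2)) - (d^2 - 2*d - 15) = d^2 - 4*d + 14*sqrt(2)*d - 42*sqrt(2) + 15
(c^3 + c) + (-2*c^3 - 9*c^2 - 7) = -c^3 - 9*c^2 + c - 7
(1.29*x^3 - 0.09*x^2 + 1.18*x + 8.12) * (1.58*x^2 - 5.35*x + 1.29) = 2.0382*x^5 - 7.0437*x^4 + 4.01*x^3 + 6.4005*x^2 - 41.9198*x + 10.4748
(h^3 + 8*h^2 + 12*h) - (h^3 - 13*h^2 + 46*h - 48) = 21*h^2 - 34*h + 48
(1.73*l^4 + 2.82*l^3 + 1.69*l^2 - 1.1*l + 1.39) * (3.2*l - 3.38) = 5.536*l^5 + 3.1766*l^4 - 4.1236*l^3 - 9.2322*l^2 + 8.166*l - 4.6982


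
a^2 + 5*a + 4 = (a + 1)*(a + 4)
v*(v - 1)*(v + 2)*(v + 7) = v^4 + 8*v^3 + 5*v^2 - 14*v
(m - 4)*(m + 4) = m^2 - 16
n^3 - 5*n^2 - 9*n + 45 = (n - 5)*(n - 3)*(n + 3)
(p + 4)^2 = p^2 + 8*p + 16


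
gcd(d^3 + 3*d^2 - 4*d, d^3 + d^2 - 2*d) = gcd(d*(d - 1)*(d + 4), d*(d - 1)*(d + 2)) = d^2 - d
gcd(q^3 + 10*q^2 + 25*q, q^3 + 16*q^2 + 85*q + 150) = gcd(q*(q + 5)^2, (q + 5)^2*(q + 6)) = q^2 + 10*q + 25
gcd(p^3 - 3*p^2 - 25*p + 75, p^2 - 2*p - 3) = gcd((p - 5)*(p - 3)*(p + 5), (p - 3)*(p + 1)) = p - 3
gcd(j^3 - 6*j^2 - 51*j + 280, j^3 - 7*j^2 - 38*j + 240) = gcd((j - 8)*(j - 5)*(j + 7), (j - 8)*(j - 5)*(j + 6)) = j^2 - 13*j + 40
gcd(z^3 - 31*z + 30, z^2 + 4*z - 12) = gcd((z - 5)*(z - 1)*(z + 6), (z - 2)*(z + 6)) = z + 6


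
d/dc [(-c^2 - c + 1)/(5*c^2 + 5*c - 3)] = 2*(-2*c - 1)/(25*c^4 + 50*c^3 - 5*c^2 - 30*c + 9)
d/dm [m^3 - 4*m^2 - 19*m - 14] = 3*m^2 - 8*m - 19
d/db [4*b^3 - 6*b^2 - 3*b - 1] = 12*b^2 - 12*b - 3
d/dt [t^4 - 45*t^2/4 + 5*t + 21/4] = 4*t^3 - 45*t/2 + 5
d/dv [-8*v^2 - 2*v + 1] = -16*v - 2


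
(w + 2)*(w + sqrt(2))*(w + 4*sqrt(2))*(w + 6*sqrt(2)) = w^4 + 2*w^3 + 11*sqrt(2)*w^3 + 22*sqrt(2)*w^2 + 68*w^2 + 48*sqrt(2)*w + 136*w + 96*sqrt(2)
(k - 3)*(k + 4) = k^2 + k - 12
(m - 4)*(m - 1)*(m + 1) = m^3 - 4*m^2 - m + 4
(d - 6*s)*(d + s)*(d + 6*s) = d^3 + d^2*s - 36*d*s^2 - 36*s^3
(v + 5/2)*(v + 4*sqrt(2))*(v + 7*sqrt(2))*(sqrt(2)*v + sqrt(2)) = sqrt(2)*v^4 + 7*sqrt(2)*v^3/2 + 22*v^3 + 77*v^2 + 117*sqrt(2)*v^2/2 + 55*v + 196*sqrt(2)*v + 140*sqrt(2)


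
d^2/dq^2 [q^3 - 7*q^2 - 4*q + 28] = 6*q - 14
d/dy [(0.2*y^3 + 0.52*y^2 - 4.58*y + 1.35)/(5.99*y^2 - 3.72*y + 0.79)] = (1.198*y^4 - 1.488*y^3 + 25.9738*y^2 - 15.3514*y + 1.4038)/(35.8801*y^4 - 44.5656*y^3 + 23.3026*y^2 - 5.8776*y + 0.6241)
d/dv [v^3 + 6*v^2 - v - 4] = 3*v^2 + 12*v - 1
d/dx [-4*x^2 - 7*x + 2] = -8*x - 7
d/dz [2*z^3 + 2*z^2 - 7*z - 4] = 6*z^2 + 4*z - 7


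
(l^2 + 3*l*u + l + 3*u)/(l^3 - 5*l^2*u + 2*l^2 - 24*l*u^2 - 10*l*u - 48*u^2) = (-l - 1)/(-l^2 + 8*l*u - 2*l + 16*u)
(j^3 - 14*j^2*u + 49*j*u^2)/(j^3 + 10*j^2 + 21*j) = (j^2 - 14*j*u + 49*u^2)/(j^2 + 10*j + 21)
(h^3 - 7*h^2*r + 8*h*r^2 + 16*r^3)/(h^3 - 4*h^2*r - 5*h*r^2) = (-h^2 + 8*h*r - 16*r^2)/(h*(-h + 5*r))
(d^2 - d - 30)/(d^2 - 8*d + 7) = (d^2 - d - 30)/(d^2 - 8*d + 7)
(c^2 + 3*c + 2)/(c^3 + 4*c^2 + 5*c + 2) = 1/(c + 1)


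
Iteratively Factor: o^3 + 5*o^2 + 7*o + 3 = (o + 3)*(o^2 + 2*o + 1) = (o + 1)*(o + 3)*(o + 1)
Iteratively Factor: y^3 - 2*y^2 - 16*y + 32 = (y + 4)*(y^2 - 6*y + 8) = (y - 4)*(y + 4)*(y - 2)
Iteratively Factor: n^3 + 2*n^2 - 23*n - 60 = (n + 3)*(n^2 - n - 20) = (n + 3)*(n + 4)*(n - 5)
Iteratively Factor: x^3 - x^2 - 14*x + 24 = (x - 3)*(x^2 + 2*x - 8) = (x - 3)*(x - 2)*(x + 4)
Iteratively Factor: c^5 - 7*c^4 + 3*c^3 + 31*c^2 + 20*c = (c)*(c^4 - 7*c^3 + 3*c^2 + 31*c + 20) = c*(c + 1)*(c^3 - 8*c^2 + 11*c + 20) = c*(c - 5)*(c + 1)*(c^2 - 3*c - 4) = c*(c - 5)*(c - 4)*(c + 1)*(c + 1)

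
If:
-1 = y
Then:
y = -1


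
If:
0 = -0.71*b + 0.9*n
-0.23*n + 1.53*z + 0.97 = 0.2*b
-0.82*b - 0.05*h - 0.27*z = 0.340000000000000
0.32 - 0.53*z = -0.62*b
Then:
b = -1.34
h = 20.49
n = -1.06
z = -0.97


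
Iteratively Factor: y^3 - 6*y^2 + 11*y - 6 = (y - 3)*(y^2 - 3*y + 2) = (y - 3)*(y - 2)*(y - 1)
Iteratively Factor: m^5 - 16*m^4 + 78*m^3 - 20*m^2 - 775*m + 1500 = (m - 5)*(m^4 - 11*m^3 + 23*m^2 + 95*m - 300) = (m - 5)^2*(m^3 - 6*m^2 - 7*m + 60) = (m - 5)^2*(m + 3)*(m^2 - 9*m + 20) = (m - 5)^3*(m + 3)*(m - 4)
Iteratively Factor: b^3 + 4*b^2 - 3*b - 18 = (b - 2)*(b^2 + 6*b + 9) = (b - 2)*(b + 3)*(b + 3)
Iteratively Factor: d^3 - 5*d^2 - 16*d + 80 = (d - 4)*(d^2 - d - 20) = (d - 4)*(d + 4)*(d - 5)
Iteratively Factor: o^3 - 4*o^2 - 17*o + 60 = (o + 4)*(o^2 - 8*o + 15) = (o - 5)*(o + 4)*(o - 3)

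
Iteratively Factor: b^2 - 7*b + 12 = (b - 3)*(b - 4)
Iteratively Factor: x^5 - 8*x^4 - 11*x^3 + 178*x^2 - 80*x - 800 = (x - 5)*(x^4 - 3*x^3 - 26*x^2 + 48*x + 160) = (x - 5)*(x + 2)*(x^3 - 5*x^2 - 16*x + 80) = (x - 5)*(x - 4)*(x + 2)*(x^2 - x - 20) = (x - 5)*(x - 4)*(x + 2)*(x + 4)*(x - 5)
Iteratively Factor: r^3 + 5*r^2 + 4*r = (r)*(r^2 + 5*r + 4) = r*(r + 4)*(r + 1)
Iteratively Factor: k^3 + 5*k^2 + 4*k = (k)*(k^2 + 5*k + 4) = k*(k + 4)*(k + 1)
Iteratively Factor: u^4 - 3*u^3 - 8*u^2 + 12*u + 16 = (u + 1)*(u^3 - 4*u^2 - 4*u + 16) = (u - 4)*(u + 1)*(u^2 - 4) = (u - 4)*(u + 1)*(u + 2)*(u - 2)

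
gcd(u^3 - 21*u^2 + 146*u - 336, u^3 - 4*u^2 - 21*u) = u - 7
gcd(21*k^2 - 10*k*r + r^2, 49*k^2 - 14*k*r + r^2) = -7*k + r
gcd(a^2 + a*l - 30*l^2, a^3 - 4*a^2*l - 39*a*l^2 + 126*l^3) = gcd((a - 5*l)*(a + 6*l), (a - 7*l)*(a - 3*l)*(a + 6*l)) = a + 6*l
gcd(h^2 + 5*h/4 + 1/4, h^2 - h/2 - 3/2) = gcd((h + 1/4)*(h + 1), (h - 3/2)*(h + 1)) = h + 1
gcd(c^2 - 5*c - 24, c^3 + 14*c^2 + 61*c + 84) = c + 3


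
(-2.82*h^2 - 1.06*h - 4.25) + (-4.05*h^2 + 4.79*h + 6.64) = -6.87*h^2 + 3.73*h + 2.39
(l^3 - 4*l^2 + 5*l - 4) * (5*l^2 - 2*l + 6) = 5*l^5 - 22*l^4 + 39*l^3 - 54*l^2 + 38*l - 24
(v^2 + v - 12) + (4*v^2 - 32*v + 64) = 5*v^2 - 31*v + 52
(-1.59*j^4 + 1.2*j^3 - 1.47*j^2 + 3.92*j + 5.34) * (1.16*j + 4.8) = -1.8444*j^5 - 6.24*j^4 + 4.0548*j^3 - 2.5088*j^2 + 25.0104*j + 25.632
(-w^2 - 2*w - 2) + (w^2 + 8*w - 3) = 6*w - 5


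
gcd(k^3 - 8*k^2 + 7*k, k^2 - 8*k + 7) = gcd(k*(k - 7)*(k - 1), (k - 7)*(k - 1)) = k^2 - 8*k + 7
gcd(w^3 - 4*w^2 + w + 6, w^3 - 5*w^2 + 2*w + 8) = w^2 - w - 2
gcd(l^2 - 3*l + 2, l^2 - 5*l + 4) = l - 1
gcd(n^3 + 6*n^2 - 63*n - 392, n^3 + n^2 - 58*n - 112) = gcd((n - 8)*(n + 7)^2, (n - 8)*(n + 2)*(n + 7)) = n^2 - n - 56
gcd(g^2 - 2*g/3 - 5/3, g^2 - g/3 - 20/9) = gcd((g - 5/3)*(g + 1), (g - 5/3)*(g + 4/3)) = g - 5/3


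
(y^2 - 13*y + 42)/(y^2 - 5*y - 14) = (y - 6)/(y + 2)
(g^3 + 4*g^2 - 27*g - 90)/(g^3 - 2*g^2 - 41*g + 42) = (g^2 - 2*g - 15)/(g^2 - 8*g + 7)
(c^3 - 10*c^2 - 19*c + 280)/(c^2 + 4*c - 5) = (c^2 - 15*c + 56)/(c - 1)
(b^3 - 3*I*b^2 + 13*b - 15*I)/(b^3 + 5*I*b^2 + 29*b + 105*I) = (b - I)/(b + 7*I)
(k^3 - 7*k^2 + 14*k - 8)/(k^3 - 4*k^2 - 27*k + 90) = (k^3 - 7*k^2 + 14*k - 8)/(k^3 - 4*k^2 - 27*k + 90)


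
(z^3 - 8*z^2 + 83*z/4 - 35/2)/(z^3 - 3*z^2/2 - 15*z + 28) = (z - 5/2)/(z + 4)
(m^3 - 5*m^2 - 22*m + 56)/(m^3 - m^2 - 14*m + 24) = (m - 7)/(m - 3)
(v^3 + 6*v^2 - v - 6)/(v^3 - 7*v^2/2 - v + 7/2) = 2*(v + 6)/(2*v - 7)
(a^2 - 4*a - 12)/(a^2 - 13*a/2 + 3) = 2*(a + 2)/(2*a - 1)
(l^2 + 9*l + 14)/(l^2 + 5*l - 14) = (l + 2)/(l - 2)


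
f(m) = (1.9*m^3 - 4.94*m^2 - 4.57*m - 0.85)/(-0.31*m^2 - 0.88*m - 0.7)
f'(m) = (0.62*m + 0.88)*(1.9*m^3 - 4.94*m^2 - 4.57*m - 0.85)/(-0.31*m^2 - 0.88*m - 0.7)^2 + (5.7*m^2 - 9.88*m - 4.57)/(-0.31*m^2 - 0.88*m - 0.7)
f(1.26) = 4.63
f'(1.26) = 0.12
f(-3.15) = 94.48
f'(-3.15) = 18.20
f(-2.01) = 147.31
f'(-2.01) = 85.11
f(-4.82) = 83.69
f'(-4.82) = 0.27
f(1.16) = 4.60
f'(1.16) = 0.47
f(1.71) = 4.37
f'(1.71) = -1.19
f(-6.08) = 85.58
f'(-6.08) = -2.78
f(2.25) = 3.41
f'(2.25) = -2.31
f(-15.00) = 130.24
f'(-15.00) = -5.76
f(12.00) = -45.01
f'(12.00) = -5.78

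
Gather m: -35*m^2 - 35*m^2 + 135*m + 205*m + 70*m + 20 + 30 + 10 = -70*m^2 + 410*m + 60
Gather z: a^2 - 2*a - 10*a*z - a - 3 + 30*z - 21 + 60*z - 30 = a^2 - 3*a + z*(90 - 10*a) - 54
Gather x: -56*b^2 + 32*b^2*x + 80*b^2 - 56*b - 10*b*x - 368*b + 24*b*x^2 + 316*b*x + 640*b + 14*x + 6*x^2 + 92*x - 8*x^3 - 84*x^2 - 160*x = 24*b^2 + 216*b - 8*x^3 + x^2*(24*b - 78) + x*(32*b^2 + 306*b - 54)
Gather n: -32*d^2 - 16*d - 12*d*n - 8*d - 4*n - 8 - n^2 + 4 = -32*d^2 - 24*d - n^2 + n*(-12*d - 4) - 4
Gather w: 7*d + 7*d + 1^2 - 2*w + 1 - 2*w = 14*d - 4*w + 2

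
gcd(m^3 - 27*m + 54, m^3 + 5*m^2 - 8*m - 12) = m + 6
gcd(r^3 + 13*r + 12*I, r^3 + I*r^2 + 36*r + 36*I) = r + I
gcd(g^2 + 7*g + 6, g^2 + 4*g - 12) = g + 6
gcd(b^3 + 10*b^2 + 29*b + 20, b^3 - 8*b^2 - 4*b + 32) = 1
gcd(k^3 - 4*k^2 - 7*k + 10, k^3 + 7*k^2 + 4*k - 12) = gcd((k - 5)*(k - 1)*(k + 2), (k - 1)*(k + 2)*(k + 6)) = k^2 + k - 2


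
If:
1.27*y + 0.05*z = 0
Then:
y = -0.0393700787401575*z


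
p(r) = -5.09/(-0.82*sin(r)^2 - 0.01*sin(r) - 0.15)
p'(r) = -5.09*(1.64*sin(r)*cos(r) + 0.01*cos(r))/(-0.82*sin(r)^2 - 0.01*sin(r) - 0.15)^2 = -(8.3476*sin(r) + 0.0509)*cos(r)/(0.82*sin(r)^2 + 0.01*sin(r) + 0.15)^2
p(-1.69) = 5.37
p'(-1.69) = -1.09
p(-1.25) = 5.79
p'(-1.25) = 3.21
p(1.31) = 5.50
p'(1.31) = -2.45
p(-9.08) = 21.18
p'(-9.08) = -45.16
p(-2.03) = 6.36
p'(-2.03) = -5.15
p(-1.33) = 5.57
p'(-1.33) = 2.30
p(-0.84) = 8.52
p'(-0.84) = 11.54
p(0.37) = 19.51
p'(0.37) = -42.06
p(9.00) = 17.35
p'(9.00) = 36.95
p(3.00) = 30.34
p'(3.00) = 43.24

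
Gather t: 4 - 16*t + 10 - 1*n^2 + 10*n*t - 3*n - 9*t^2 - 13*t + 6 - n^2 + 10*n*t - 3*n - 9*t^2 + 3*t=-2*n^2 - 6*n - 18*t^2 + t*(20*n - 26) + 20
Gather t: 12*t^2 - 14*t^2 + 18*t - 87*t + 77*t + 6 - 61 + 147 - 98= -2*t^2 + 8*t - 6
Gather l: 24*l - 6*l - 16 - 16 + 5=18*l - 27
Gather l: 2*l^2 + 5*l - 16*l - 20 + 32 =2*l^2 - 11*l + 12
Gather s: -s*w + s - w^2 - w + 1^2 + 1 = s*(1 - w) - w^2 - w + 2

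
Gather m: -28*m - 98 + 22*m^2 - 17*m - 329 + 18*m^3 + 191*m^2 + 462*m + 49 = 18*m^3 + 213*m^2 + 417*m - 378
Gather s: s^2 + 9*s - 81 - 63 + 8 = s^2 + 9*s - 136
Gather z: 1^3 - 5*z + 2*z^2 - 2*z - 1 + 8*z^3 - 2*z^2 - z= 8*z^3 - 8*z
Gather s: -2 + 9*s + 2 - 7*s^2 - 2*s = -7*s^2 + 7*s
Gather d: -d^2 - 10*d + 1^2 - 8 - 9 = -d^2 - 10*d - 16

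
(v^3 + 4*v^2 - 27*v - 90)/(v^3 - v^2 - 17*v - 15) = (v + 6)/(v + 1)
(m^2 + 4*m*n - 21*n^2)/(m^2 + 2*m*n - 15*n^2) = (m + 7*n)/(m + 5*n)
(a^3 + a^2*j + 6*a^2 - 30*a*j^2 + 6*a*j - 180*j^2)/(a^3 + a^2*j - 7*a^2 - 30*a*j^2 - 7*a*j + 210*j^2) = (a + 6)/(a - 7)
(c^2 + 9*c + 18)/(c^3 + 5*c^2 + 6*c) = (c + 6)/(c*(c + 2))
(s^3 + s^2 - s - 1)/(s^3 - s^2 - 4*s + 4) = (s^2 + 2*s + 1)/(s^2 - 4)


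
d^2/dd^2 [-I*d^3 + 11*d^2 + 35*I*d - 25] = -6*I*d + 22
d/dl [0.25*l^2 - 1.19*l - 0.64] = 0.5*l - 1.19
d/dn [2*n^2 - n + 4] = 4*n - 1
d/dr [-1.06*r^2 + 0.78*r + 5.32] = 0.78 - 2.12*r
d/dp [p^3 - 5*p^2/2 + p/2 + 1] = 3*p^2 - 5*p + 1/2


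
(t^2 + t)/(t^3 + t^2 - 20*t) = (t + 1)/(t^2 + t - 20)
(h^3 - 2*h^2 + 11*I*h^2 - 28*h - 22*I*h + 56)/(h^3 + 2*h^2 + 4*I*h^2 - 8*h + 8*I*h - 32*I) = (h + 7*I)/(h + 4)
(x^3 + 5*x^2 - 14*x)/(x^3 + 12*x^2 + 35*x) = (x - 2)/(x + 5)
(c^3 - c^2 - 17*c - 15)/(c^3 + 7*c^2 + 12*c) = (c^2 - 4*c - 5)/(c*(c + 4))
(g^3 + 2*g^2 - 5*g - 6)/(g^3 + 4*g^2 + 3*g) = (g - 2)/g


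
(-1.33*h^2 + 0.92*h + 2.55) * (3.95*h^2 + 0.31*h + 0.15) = -5.2535*h^4 + 3.2217*h^3 + 10.1582*h^2 + 0.9285*h + 0.3825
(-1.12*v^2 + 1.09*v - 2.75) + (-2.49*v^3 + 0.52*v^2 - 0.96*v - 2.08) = -2.49*v^3 - 0.6*v^2 + 0.13*v - 4.83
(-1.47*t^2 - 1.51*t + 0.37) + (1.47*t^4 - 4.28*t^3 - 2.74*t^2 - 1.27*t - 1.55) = 1.47*t^4 - 4.28*t^3 - 4.21*t^2 - 2.78*t - 1.18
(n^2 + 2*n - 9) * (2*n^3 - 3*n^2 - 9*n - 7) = 2*n^5 + n^4 - 33*n^3 + 2*n^2 + 67*n + 63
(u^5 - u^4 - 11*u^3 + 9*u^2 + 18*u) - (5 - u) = u^5 - u^4 - 11*u^3 + 9*u^2 + 19*u - 5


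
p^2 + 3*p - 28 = (p - 4)*(p + 7)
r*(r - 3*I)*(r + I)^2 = r^4 - I*r^3 + 5*r^2 + 3*I*r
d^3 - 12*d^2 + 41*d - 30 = (d - 6)*(d - 5)*(d - 1)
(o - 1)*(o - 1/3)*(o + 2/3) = o^3 - 2*o^2/3 - 5*o/9 + 2/9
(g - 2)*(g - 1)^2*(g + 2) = g^4 - 2*g^3 - 3*g^2 + 8*g - 4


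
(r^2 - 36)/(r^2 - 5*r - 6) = (r + 6)/(r + 1)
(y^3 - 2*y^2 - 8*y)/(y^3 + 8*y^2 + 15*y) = (y^2 - 2*y - 8)/(y^2 + 8*y + 15)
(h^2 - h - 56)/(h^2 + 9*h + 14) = (h - 8)/(h + 2)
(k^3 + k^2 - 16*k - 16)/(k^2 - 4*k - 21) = (-k^3 - k^2 + 16*k + 16)/(-k^2 + 4*k + 21)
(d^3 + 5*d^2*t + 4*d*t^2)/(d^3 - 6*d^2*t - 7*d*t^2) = (-d - 4*t)/(-d + 7*t)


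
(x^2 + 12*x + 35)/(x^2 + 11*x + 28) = (x + 5)/(x + 4)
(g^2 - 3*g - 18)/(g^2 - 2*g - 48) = (-g^2 + 3*g + 18)/(-g^2 + 2*g + 48)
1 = 1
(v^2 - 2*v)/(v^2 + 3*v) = (v - 2)/(v + 3)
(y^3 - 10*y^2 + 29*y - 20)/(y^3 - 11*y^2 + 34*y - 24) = (y - 5)/(y - 6)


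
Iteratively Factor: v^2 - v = (v)*(v - 1)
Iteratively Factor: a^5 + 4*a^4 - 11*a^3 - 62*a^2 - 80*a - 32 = (a + 2)*(a^4 + 2*a^3 - 15*a^2 - 32*a - 16) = (a + 1)*(a + 2)*(a^3 + a^2 - 16*a - 16) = (a - 4)*(a + 1)*(a + 2)*(a^2 + 5*a + 4) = (a - 4)*(a + 1)^2*(a + 2)*(a + 4)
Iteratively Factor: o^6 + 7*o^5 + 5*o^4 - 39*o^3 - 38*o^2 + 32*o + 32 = (o + 1)*(o^5 + 6*o^4 - o^3 - 38*o^2 + 32) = (o + 1)^2*(o^4 + 5*o^3 - 6*o^2 - 32*o + 32) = (o + 1)^2*(o + 4)*(o^3 + o^2 - 10*o + 8) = (o - 1)*(o + 1)^2*(o + 4)*(o^2 + 2*o - 8) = (o - 1)*(o + 1)^2*(o + 4)^2*(o - 2)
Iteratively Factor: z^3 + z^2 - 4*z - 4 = (z + 2)*(z^2 - z - 2) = (z + 1)*(z + 2)*(z - 2)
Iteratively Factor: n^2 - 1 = (n - 1)*(n + 1)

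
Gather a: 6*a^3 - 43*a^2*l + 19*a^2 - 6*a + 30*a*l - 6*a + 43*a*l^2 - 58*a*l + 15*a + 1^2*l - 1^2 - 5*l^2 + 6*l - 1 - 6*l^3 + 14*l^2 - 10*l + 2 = 6*a^3 + a^2*(19 - 43*l) + a*(43*l^2 - 28*l + 3) - 6*l^3 + 9*l^2 - 3*l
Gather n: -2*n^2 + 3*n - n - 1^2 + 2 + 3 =-2*n^2 + 2*n + 4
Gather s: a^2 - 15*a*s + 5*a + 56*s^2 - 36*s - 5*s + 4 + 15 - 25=a^2 + 5*a + 56*s^2 + s*(-15*a - 41) - 6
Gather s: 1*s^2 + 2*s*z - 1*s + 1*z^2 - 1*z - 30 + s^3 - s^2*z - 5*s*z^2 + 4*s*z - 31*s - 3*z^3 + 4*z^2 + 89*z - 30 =s^3 + s^2*(1 - z) + s*(-5*z^2 + 6*z - 32) - 3*z^3 + 5*z^2 + 88*z - 60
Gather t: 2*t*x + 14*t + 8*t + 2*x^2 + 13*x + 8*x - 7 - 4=t*(2*x + 22) + 2*x^2 + 21*x - 11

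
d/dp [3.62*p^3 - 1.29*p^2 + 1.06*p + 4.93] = 10.86*p^2 - 2.58*p + 1.06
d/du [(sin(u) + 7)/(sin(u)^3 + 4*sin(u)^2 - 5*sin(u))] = (-2*sin(u)^3 - 25*sin(u)^2 - 56*sin(u) + 35)*cos(u)/((sin(u) - 1)^2*(sin(u) + 5)^2*sin(u)^2)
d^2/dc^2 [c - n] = 0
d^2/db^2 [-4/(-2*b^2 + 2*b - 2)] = 4*(-b^2 + b + (2*b - 1)^2 - 1)/(b^2 - b + 1)^3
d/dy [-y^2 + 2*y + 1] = 2 - 2*y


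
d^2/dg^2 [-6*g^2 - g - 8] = -12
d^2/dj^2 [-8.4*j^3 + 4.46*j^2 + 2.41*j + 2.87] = 8.92 - 50.4*j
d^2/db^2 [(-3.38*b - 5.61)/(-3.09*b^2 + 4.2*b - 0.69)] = ((3.38*b + 5.61)*(6.18*b - 4.2)*(12.36*b - 8.4) - (62.6652*b + 6.2778)*(3.09*b^2 - 4.2*b + 0.69))/(3.09*b^2 - 4.2*b + 0.69)^3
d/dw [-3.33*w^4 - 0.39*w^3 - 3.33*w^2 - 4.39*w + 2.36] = -13.32*w^3 - 1.17*w^2 - 6.66*w - 4.39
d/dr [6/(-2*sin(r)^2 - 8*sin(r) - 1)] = 24*(sin(r) + 2)*cos(r)/(8*sin(r) - cos(2*r) + 2)^2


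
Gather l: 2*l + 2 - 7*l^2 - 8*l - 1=-7*l^2 - 6*l + 1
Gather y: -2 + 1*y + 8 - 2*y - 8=-y - 2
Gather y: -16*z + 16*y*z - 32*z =16*y*z - 48*z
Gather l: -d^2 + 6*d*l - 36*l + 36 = -d^2 + l*(6*d - 36) + 36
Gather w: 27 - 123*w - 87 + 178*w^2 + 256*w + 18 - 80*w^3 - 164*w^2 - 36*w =-80*w^3 + 14*w^2 + 97*w - 42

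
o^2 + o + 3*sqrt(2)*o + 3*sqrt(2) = (o + 1)*(o + 3*sqrt(2))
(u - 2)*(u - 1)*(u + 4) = u^3 + u^2 - 10*u + 8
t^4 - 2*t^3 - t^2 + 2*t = t*(t - 2)*(t - 1)*(t + 1)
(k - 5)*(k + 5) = k^2 - 25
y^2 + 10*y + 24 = (y + 4)*(y + 6)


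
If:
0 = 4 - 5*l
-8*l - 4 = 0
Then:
No Solution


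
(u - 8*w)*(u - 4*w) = u^2 - 12*u*w + 32*w^2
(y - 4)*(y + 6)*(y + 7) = y^3 + 9*y^2 - 10*y - 168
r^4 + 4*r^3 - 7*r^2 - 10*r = r*(r - 2)*(r + 1)*(r + 5)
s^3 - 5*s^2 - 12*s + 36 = (s - 6)*(s - 2)*(s + 3)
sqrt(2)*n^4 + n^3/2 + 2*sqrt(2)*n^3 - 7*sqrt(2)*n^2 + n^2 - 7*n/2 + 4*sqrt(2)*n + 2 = (n - 1)^2*(n + 4)*(sqrt(2)*n + 1/2)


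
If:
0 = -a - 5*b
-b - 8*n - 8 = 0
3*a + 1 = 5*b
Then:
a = -1/4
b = 1/20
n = -161/160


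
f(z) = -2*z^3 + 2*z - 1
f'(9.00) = -484.00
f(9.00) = -1441.00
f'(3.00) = -52.00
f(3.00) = -49.00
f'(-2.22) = -27.57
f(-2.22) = 16.44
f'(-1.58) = -12.98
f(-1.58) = 3.73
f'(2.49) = -35.20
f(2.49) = -26.90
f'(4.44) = -116.28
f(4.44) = -167.18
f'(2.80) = -45.04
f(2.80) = -39.30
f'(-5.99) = -213.28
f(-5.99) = 416.86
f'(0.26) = 1.59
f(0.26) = -0.52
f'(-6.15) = -224.94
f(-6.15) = 451.92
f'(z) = 2 - 6*z^2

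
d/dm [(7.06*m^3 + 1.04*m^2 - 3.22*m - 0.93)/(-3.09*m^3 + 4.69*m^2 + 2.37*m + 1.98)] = (36.325*m^4 + 13.5648*m^3 + 50.8819*m^2 + 12.8418*m - 4.1715)/(9.5481*m^6 - 28.9842*m^5 + 7.3495*m^4 + 9.9942*m^3 + 24.1893*m^2 + 9.3852*m + 3.9204)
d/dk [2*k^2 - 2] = 4*k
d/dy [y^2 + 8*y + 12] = 2*y + 8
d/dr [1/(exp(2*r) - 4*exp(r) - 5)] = 2*(2 - exp(r))*exp(r)/(-exp(2*r) + 4*exp(r) + 5)^2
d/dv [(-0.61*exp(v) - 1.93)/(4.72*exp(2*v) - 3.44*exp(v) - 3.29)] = (2.8792*exp(2*v) + 18.2192*exp(v) - 4.6323)*exp(v)/(22.2784*exp(4*v) - 32.4736*exp(3*v) - 19.224*exp(2*v) + 22.6352*exp(v) + 10.8241)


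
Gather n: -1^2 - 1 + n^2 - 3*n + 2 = n^2 - 3*n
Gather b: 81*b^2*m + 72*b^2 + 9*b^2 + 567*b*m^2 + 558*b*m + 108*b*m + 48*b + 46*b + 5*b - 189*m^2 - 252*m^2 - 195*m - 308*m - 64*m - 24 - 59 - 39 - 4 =b^2*(81*m + 81) + b*(567*m^2 + 666*m + 99) - 441*m^2 - 567*m - 126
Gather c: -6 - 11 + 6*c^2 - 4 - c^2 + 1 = 5*c^2 - 20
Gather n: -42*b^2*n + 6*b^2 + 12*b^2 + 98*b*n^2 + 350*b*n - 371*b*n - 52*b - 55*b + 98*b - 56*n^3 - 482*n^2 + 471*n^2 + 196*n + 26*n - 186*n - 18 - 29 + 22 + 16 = 18*b^2 - 9*b - 56*n^3 + n^2*(98*b - 11) + n*(-42*b^2 - 21*b + 36) - 9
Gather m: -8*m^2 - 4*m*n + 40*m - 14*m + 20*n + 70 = -8*m^2 + m*(26 - 4*n) + 20*n + 70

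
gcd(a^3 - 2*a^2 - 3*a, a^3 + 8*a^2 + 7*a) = a^2 + a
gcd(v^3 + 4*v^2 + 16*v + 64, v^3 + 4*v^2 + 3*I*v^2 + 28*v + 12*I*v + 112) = v^2 + v*(4 - 4*I) - 16*I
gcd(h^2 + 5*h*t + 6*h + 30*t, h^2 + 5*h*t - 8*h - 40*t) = h + 5*t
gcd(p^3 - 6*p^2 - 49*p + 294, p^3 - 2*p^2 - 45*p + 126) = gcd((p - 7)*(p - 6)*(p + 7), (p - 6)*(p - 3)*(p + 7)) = p^2 + p - 42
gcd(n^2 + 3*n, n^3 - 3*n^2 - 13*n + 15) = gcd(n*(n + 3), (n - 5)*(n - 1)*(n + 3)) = n + 3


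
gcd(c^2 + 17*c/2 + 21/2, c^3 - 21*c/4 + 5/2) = 1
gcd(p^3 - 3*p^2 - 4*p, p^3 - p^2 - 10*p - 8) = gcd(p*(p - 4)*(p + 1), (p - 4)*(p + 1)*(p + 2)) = p^2 - 3*p - 4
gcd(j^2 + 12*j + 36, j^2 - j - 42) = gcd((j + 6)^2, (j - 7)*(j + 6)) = j + 6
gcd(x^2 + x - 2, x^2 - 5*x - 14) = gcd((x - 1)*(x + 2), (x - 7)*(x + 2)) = x + 2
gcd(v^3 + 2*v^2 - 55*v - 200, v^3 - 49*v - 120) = v^2 - 3*v - 40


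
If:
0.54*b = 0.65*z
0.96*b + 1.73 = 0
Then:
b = -1.80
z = -1.50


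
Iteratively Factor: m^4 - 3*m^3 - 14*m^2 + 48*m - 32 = (m - 4)*(m^3 + m^2 - 10*m + 8) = (m - 4)*(m - 1)*(m^2 + 2*m - 8) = (m - 4)*(m - 2)*(m - 1)*(m + 4)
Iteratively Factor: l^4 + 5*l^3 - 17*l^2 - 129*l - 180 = (l - 5)*(l^3 + 10*l^2 + 33*l + 36) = (l - 5)*(l + 3)*(l^2 + 7*l + 12) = (l - 5)*(l + 3)^2*(l + 4)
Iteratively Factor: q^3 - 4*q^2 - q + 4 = (q + 1)*(q^2 - 5*q + 4) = (q - 4)*(q + 1)*(q - 1)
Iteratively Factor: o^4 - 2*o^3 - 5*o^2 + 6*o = (o - 3)*(o^3 + o^2 - 2*o) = o*(o - 3)*(o^2 + o - 2) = o*(o - 3)*(o - 1)*(o + 2)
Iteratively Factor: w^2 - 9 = (w - 3)*(w + 3)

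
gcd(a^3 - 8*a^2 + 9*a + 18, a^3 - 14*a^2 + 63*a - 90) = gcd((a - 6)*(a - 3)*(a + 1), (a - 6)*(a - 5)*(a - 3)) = a^2 - 9*a + 18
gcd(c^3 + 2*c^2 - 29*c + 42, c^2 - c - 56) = c + 7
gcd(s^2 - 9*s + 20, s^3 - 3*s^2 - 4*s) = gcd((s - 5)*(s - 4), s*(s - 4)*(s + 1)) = s - 4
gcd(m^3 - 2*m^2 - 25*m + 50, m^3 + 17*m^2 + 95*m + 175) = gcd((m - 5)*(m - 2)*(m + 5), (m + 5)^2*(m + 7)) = m + 5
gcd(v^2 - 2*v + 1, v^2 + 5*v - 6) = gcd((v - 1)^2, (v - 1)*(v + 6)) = v - 1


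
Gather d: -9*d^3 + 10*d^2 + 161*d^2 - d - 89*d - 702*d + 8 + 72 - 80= -9*d^3 + 171*d^2 - 792*d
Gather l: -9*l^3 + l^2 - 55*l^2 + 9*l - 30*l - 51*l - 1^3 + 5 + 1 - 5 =-9*l^3 - 54*l^2 - 72*l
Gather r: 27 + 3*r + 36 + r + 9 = 4*r + 72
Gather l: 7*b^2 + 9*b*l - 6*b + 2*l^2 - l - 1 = 7*b^2 - 6*b + 2*l^2 + l*(9*b - 1) - 1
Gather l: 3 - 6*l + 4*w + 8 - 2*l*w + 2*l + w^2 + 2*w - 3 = l*(-2*w - 4) + w^2 + 6*w + 8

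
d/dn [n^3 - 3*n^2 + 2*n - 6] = 3*n^2 - 6*n + 2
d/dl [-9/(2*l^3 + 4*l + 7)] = 18*(3*l^2 + 2)/(2*l^3 + 4*l + 7)^2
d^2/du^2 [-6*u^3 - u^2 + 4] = -36*u - 2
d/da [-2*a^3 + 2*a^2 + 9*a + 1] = -6*a^2 + 4*a + 9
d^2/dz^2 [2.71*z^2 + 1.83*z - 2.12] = 5.42000000000000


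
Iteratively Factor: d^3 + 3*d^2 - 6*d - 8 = (d + 1)*(d^2 + 2*d - 8) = (d - 2)*(d + 1)*(d + 4)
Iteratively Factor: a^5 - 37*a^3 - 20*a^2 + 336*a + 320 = (a + 4)*(a^4 - 4*a^3 - 21*a^2 + 64*a + 80) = (a + 1)*(a + 4)*(a^3 - 5*a^2 - 16*a + 80) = (a - 5)*(a + 1)*(a + 4)*(a^2 - 16) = (a - 5)*(a - 4)*(a + 1)*(a + 4)*(a + 4)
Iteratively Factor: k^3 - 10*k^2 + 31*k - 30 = (k - 3)*(k^2 - 7*k + 10) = (k - 5)*(k - 3)*(k - 2)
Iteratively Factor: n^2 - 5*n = (n)*(n - 5)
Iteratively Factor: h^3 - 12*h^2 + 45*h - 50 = (h - 2)*(h^2 - 10*h + 25) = (h - 5)*(h - 2)*(h - 5)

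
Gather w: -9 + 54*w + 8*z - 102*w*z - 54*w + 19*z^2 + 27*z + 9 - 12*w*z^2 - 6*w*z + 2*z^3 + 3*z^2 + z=w*(-12*z^2 - 108*z) + 2*z^3 + 22*z^2 + 36*z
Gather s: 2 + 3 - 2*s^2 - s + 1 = -2*s^2 - s + 6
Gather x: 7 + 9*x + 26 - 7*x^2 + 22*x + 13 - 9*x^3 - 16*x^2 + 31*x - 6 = -9*x^3 - 23*x^2 + 62*x + 40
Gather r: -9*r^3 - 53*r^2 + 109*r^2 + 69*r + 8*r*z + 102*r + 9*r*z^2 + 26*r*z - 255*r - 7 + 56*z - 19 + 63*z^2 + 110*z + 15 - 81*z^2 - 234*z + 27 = -9*r^3 + 56*r^2 + r*(9*z^2 + 34*z - 84) - 18*z^2 - 68*z + 16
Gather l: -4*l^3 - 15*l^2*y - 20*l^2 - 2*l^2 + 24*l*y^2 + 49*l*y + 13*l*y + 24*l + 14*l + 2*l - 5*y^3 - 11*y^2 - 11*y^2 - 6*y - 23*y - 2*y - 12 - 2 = -4*l^3 + l^2*(-15*y - 22) + l*(24*y^2 + 62*y + 40) - 5*y^3 - 22*y^2 - 31*y - 14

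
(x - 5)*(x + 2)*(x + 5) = x^3 + 2*x^2 - 25*x - 50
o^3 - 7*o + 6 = (o - 2)*(o - 1)*(o + 3)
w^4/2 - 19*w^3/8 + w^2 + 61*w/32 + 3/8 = (w/2 + 1/4)*(w - 4)*(w - 3/2)*(w + 1/4)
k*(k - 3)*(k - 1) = k^3 - 4*k^2 + 3*k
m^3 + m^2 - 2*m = m*(m - 1)*(m + 2)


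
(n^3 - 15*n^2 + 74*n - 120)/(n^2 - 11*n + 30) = n - 4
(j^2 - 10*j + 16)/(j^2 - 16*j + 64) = (j - 2)/(j - 8)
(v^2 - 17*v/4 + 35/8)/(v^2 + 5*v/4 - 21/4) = (v - 5/2)/(v + 3)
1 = 1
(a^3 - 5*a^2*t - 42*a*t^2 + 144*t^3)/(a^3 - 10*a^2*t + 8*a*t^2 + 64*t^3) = (-a^2 - 3*a*t + 18*t^2)/(-a^2 + 2*a*t + 8*t^2)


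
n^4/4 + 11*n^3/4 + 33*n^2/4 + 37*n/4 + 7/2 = (n/4 + 1/2)*(n + 1)^2*(n + 7)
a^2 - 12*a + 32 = (a - 8)*(a - 4)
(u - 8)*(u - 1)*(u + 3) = u^3 - 6*u^2 - 19*u + 24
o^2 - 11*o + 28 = (o - 7)*(o - 4)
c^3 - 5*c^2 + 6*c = c*(c - 3)*(c - 2)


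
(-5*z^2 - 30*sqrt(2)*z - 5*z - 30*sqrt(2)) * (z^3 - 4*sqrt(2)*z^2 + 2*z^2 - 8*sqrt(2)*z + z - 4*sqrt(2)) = -5*z^5 - 15*z^4 - 10*sqrt(2)*z^4 - 30*sqrt(2)*z^3 + 225*z^3 - 30*sqrt(2)*z^2 + 715*z^2 - 10*sqrt(2)*z + 720*z + 240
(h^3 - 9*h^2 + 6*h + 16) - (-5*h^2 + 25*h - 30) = h^3 - 4*h^2 - 19*h + 46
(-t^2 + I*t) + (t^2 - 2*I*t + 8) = -I*t + 8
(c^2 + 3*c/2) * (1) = c^2 + 3*c/2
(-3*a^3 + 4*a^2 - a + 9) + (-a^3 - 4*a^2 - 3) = -4*a^3 - a + 6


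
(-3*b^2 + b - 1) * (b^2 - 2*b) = -3*b^4 + 7*b^3 - 3*b^2 + 2*b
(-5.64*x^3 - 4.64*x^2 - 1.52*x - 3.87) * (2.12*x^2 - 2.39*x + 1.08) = -11.9568*x^5 + 3.6428*x^4 + 1.776*x^3 - 9.5828*x^2 + 7.6077*x - 4.1796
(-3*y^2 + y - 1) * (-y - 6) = 3*y^3 + 17*y^2 - 5*y + 6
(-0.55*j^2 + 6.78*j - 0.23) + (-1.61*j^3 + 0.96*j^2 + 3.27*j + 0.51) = -1.61*j^3 + 0.41*j^2 + 10.05*j + 0.28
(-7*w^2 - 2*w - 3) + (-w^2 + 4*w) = -8*w^2 + 2*w - 3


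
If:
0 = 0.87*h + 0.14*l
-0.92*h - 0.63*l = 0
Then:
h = 0.00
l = 0.00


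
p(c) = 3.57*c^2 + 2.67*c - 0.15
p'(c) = 7.14*c + 2.67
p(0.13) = 0.26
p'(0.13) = 3.60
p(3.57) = 54.88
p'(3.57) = 28.16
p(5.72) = 131.93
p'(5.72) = 43.51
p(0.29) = 0.92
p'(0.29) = 4.74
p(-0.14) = -0.45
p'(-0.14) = 1.67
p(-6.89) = 150.93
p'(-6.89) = -46.52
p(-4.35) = 55.79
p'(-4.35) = -28.39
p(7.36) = 212.89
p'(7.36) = 55.22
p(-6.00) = 112.35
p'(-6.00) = -40.17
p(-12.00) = 481.89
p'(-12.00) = -83.01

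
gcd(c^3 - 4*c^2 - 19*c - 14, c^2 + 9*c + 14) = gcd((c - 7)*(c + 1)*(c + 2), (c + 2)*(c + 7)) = c + 2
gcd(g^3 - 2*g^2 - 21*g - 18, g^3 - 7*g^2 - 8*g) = g + 1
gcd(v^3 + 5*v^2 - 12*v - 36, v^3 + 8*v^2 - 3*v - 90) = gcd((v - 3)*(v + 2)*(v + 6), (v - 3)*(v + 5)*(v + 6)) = v^2 + 3*v - 18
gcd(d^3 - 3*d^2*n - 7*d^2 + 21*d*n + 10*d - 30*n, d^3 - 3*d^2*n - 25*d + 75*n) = d^2 - 3*d*n - 5*d + 15*n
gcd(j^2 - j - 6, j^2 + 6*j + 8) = j + 2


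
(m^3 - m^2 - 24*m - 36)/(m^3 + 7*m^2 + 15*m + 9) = (m^2 - 4*m - 12)/(m^2 + 4*m + 3)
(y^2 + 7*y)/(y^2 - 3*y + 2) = y*(y + 7)/(y^2 - 3*y + 2)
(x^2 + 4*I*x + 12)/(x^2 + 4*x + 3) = (x^2 + 4*I*x + 12)/(x^2 + 4*x + 3)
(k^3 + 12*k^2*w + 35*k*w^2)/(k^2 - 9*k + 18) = k*(k^2 + 12*k*w + 35*w^2)/(k^2 - 9*k + 18)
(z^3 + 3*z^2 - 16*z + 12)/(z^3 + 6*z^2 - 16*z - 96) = (z^2 - 3*z + 2)/(z^2 - 16)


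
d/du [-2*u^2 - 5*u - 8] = -4*u - 5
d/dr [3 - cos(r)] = sin(r)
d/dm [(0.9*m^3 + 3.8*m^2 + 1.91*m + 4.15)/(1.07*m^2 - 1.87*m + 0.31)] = (0.963*m^4 - 3.366*m^3 - 8.3127*m^2 - 6.525*m + 8.3526)/(1.1449*m^4 - 4.0018*m^3 + 4.1603*m^2 - 1.1594*m + 0.0961)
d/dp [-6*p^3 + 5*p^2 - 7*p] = -18*p^2 + 10*p - 7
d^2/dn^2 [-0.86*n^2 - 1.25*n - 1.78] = -1.72000000000000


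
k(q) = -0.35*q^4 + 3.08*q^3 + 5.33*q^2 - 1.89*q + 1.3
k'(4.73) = 107.10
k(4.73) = 262.35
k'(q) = -1.4*q^3 + 9.24*q^2 + 10.66*q - 1.89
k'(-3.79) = 166.65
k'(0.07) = -1.10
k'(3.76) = 94.40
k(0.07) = 1.19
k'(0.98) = 16.11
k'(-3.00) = 87.09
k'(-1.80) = 17.02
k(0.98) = 7.14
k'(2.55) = 62.16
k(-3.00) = -56.57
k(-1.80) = 0.33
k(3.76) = 163.32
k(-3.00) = -56.57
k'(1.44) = 28.44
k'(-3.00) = 87.09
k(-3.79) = -154.87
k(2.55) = 67.41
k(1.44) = 17.32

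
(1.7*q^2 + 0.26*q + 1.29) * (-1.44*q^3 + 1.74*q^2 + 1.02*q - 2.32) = -2.448*q^5 + 2.5836*q^4 + 0.3288*q^3 - 1.4342*q^2 + 0.7126*q - 2.9928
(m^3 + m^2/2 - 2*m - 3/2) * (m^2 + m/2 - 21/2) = m^5 + m^4 - 49*m^3/4 - 31*m^2/4 + 81*m/4 + 63/4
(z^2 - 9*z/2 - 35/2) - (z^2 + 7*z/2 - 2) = -8*z - 31/2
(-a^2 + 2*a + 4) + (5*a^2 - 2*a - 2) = 4*a^2 + 2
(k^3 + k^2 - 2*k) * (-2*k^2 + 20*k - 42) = -2*k^5 + 18*k^4 - 18*k^3 - 82*k^2 + 84*k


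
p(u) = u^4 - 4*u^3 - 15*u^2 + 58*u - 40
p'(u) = 4*u^3 - 12*u^2 - 30*u + 58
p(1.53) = 4.78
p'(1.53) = -1.66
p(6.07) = 222.34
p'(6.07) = 328.36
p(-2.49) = -177.23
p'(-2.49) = -3.45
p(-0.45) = -68.73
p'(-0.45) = 68.71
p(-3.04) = -157.16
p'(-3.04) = -74.08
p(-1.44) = -138.38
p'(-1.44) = 64.37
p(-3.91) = -23.27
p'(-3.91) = -247.26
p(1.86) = 2.22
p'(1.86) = -13.58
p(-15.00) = 59840.00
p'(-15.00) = -15692.00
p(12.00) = 12320.00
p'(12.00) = 4882.00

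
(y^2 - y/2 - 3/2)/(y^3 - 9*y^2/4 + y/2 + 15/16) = 8*(y + 1)/(8*y^2 - 6*y - 5)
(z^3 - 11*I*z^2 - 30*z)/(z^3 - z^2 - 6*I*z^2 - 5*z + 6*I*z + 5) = z*(z - 6*I)/(z^2 - z*(1 + I) + I)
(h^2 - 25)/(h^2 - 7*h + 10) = (h + 5)/(h - 2)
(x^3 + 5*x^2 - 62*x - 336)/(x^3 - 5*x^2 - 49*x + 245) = (x^2 - 2*x - 48)/(x^2 - 12*x + 35)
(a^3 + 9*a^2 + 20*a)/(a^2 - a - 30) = a*(a + 4)/(a - 6)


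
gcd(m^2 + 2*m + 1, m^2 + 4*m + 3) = m + 1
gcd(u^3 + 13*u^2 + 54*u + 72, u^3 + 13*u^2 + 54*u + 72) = u^3 + 13*u^2 + 54*u + 72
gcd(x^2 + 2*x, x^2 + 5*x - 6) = 1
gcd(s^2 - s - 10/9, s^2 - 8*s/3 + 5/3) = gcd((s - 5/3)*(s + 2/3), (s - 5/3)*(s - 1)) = s - 5/3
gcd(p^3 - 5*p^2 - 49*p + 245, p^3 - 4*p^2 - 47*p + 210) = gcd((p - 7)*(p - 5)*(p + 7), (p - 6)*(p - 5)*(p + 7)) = p^2 + 2*p - 35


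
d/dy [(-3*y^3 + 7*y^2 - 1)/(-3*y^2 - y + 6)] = (9*y^4 + 6*y^3 - 61*y^2 + 78*y - 1)/(9*y^4 + 6*y^3 - 35*y^2 - 12*y + 36)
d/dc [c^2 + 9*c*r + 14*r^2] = 2*c + 9*r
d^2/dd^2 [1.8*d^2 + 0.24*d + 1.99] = 3.60000000000000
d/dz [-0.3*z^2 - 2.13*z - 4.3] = -0.6*z - 2.13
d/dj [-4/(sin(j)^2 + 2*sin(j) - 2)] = 8*(sin(j) + 1)*cos(j)/(sin(j)^2 + 2*sin(j) - 2)^2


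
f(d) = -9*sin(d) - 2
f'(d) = -9*cos(d)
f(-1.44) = 6.92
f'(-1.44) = -1.17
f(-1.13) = 6.14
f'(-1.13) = -3.84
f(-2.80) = 1.01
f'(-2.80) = 8.48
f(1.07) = -9.89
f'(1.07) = -4.32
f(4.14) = 5.57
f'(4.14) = 4.87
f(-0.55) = 2.70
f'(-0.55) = -7.67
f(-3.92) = -8.32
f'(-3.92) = 6.41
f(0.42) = -5.67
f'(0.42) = -8.22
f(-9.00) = 1.71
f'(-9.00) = 8.20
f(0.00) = -2.00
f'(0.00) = -9.00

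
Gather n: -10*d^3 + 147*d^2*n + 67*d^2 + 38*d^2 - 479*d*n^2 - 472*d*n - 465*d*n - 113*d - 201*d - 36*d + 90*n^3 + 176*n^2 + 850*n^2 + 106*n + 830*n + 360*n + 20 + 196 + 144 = -10*d^3 + 105*d^2 - 350*d + 90*n^3 + n^2*(1026 - 479*d) + n*(147*d^2 - 937*d + 1296) + 360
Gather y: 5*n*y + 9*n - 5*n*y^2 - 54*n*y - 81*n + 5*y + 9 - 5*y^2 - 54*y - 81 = -72*n + y^2*(-5*n - 5) + y*(-49*n - 49) - 72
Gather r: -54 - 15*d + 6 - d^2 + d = -d^2 - 14*d - 48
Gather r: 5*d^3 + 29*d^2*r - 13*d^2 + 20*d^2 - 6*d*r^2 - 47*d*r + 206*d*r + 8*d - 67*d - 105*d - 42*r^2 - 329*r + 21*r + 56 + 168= 5*d^3 + 7*d^2 - 164*d + r^2*(-6*d - 42) + r*(29*d^2 + 159*d - 308) + 224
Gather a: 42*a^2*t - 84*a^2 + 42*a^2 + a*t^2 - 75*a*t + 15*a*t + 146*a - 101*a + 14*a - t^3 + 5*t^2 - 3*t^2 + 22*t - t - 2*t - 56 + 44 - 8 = a^2*(42*t - 42) + a*(t^2 - 60*t + 59) - t^3 + 2*t^2 + 19*t - 20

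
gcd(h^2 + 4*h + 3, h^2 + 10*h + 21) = h + 3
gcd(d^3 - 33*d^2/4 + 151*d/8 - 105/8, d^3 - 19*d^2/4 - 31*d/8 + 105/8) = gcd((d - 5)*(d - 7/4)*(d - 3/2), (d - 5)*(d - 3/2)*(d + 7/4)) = d^2 - 13*d/2 + 15/2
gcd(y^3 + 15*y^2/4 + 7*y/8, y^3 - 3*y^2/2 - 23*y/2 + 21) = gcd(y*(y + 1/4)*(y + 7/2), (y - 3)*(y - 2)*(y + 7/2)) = y + 7/2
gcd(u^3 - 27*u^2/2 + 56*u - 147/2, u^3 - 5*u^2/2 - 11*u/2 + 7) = u - 7/2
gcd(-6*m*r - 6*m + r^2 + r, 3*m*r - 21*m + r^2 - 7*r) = 1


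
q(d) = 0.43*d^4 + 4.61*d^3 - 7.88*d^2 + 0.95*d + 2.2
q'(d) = 1.72*d^3 + 13.83*d^2 - 15.76*d + 0.95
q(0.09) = 2.23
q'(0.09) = -0.36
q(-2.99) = -159.95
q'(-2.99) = 125.74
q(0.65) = 0.83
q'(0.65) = -2.98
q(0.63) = 0.89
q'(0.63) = -3.06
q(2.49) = 43.41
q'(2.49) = 74.01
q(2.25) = 27.98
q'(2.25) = 55.10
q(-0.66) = -3.10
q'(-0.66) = 16.88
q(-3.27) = -197.19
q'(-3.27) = 140.23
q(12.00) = 15761.44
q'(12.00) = 4775.51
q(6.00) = 1277.26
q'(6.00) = 775.79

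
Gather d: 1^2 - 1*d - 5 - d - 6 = -2*d - 10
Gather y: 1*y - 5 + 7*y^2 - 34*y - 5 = 7*y^2 - 33*y - 10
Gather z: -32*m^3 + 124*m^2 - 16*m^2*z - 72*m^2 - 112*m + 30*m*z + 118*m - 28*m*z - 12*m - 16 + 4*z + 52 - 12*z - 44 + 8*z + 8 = -32*m^3 + 52*m^2 - 6*m + z*(-16*m^2 + 2*m)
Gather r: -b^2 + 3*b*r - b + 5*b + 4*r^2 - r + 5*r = -b^2 + 4*b + 4*r^2 + r*(3*b + 4)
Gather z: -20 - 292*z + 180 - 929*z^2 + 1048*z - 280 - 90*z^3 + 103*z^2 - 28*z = -90*z^3 - 826*z^2 + 728*z - 120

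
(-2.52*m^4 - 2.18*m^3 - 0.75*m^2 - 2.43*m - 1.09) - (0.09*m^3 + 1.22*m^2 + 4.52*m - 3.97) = -2.52*m^4 - 2.27*m^3 - 1.97*m^2 - 6.95*m + 2.88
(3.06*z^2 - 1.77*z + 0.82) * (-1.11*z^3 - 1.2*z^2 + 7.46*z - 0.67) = -3.3966*z^5 - 1.7073*z^4 + 24.0414*z^3 - 16.2384*z^2 + 7.3031*z - 0.5494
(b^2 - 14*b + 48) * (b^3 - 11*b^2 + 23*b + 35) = b^5 - 25*b^4 + 225*b^3 - 815*b^2 + 614*b + 1680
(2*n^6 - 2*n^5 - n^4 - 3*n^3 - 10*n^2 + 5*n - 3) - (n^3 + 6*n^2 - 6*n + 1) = 2*n^6 - 2*n^5 - n^4 - 4*n^3 - 16*n^2 + 11*n - 4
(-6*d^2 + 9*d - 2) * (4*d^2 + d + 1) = -24*d^4 + 30*d^3 - 5*d^2 + 7*d - 2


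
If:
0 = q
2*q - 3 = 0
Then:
No Solution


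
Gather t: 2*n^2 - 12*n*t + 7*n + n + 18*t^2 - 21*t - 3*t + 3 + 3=2*n^2 + 8*n + 18*t^2 + t*(-12*n - 24) + 6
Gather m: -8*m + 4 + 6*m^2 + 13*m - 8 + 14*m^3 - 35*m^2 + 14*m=14*m^3 - 29*m^2 + 19*m - 4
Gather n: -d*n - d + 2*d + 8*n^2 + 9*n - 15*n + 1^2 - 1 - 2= d + 8*n^2 + n*(-d - 6) - 2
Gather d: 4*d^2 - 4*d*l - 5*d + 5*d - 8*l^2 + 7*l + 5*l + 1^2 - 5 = 4*d^2 - 4*d*l - 8*l^2 + 12*l - 4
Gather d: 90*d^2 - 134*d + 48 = 90*d^2 - 134*d + 48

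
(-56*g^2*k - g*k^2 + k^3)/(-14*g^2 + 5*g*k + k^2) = k*(8*g - k)/(2*g - k)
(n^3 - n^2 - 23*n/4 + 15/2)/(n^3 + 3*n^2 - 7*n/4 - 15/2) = (n - 2)/(n + 2)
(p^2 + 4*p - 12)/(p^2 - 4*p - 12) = (-p^2 - 4*p + 12)/(-p^2 + 4*p + 12)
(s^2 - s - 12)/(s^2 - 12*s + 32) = (s + 3)/(s - 8)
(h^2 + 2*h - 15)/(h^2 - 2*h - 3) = (h + 5)/(h + 1)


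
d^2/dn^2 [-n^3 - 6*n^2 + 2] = -6*n - 12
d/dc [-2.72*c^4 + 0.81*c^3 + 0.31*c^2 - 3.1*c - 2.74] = -10.88*c^3 + 2.43*c^2 + 0.62*c - 3.1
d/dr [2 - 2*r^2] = -4*r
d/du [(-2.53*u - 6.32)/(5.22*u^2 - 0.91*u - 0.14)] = (13.2066*u^2 + 65.9808*u - 5.397)/(27.2484*u^4 - 9.5004*u^3 - 0.6335*u^2 + 0.2548*u + 0.0196)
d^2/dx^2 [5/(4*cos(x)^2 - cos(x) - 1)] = 5*(64*sin(x)^4 - 49*sin(x)^2 + 14*cos(x) - 3*cos(3*x) - 25)/(4*sin(x)^2 + cos(x) - 3)^3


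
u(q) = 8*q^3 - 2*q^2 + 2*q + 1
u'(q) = 24*q^2 - 4*q + 2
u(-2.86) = -208.23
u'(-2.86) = 209.75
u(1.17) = 13.42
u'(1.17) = 30.17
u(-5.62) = -1493.44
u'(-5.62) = 782.51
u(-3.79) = -470.83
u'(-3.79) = 361.90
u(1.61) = 32.42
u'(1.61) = 57.77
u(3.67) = 376.85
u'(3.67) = 310.57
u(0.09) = 1.17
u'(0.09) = 1.83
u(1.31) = 18.17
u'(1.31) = 37.95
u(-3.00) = -239.00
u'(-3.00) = 230.00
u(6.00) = 1669.00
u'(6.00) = 842.00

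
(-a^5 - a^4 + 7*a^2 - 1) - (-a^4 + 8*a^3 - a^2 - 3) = -a^5 - 8*a^3 + 8*a^2 + 2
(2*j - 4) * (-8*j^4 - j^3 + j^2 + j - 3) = -16*j^5 + 30*j^4 + 6*j^3 - 2*j^2 - 10*j + 12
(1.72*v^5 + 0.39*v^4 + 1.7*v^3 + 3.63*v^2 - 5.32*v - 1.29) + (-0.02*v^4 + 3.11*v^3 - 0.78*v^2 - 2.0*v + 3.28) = 1.72*v^5 + 0.37*v^4 + 4.81*v^3 + 2.85*v^2 - 7.32*v + 1.99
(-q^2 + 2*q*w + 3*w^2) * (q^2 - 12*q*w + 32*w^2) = -q^4 + 14*q^3*w - 53*q^2*w^2 + 28*q*w^3 + 96*w^4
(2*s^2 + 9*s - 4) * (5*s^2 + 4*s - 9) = 10*s^4 + 53*s^3 - 2*s^2 - 97*s + 36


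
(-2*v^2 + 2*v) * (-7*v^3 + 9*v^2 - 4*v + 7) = 14*v^5 - 32*v^4 + 26*v^3 - 22*v^2 + 14*v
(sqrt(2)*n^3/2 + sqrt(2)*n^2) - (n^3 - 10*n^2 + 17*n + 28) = -n^3 + sqrt(2)*n^3/2 + sqrt(2)*n^2 + 10*n^2 - 17*n - 28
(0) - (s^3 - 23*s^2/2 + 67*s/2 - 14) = -s^3 + 23*s^2/2 - 67*s/2 + 14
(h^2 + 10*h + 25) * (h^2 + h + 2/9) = h^4 + 11*h^3 + 317*h^2/9 + 245*h/9 + 50/9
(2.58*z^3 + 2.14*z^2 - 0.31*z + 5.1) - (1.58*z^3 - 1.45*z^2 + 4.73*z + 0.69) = 1.0*z^3 + 3.59*z^2 - 5.04*z + 4.41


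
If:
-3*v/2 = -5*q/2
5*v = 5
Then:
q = 3/5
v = 1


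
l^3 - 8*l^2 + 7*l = l*(l - 7)*(l - 1)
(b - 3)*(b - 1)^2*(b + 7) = b^4 + 2*b^3 - 28*b^2 + 46*b - 21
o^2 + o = o*(o + 1)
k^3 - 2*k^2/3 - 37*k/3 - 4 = (k - 4)*(k + 1/3)*(k + 3)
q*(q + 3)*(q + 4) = q^3 + 7*q^2 + 12*q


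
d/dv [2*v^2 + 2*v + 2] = 4*v + 2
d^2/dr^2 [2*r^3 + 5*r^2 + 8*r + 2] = 12*r + 10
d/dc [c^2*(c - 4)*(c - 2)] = 2*c*(2*c^2 - 9*c + 8)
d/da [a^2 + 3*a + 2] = 2*a + 3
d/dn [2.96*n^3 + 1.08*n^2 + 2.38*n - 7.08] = 8.88*n^2 + 2.16*n + 2.38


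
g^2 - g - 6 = (g - 3)*(g + 2)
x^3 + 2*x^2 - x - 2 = (x - 1)*(x + 1)*(x + 2)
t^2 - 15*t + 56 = (t - 8)*(t - 7)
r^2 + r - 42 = (r - 6)*(r + 7)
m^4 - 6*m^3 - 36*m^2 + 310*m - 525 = (m - 5)^2*(m - 3)*(m + 7)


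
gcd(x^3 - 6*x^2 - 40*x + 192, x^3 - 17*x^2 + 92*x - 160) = x^2 - 12*x + 32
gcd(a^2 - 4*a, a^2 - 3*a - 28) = 1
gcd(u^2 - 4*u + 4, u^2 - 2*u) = u - 2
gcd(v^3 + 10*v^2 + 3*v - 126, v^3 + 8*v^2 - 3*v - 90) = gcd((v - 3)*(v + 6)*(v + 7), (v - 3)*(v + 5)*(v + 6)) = v^2 + 3*v - 18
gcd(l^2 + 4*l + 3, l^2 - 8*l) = 1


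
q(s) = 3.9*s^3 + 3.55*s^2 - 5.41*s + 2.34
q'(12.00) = 1764.59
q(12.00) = 7187.82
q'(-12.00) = 1594.19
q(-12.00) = -6160.74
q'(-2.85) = 69.39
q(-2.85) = -43.69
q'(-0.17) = -6.28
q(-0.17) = 3.34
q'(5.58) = 398.50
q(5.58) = 760.28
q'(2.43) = 80.93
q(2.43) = 66.12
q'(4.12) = 222.44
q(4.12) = 313.05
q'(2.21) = 67.42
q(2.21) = 49.82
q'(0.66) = 4.37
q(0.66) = 1.44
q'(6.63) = 555.96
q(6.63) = 1259.11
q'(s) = 11.7*s^2 + 7.1*s - 5.41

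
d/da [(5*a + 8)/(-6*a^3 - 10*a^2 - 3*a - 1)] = (60*a^3 + 194*a^2 + 160*a + 19)/(36*a^6 + 120*a^5 + 136*a^4 + 72*a^3 + 29*a^2 + 6*a + 1)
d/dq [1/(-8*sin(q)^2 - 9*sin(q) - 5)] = (16*sin(q) + 9)*cos(q)/(8*sin(q)^2 + 9*sin(q) + 5)^2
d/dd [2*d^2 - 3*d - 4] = 4*d - 3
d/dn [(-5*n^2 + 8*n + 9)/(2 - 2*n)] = (5*n^2 - 10*n + 17)/(2*(n^2 - 2*n + 1))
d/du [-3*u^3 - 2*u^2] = u*(-9*u - 4)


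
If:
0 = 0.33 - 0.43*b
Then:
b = 0.77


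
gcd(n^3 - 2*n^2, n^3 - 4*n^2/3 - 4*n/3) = n^2 - 2*n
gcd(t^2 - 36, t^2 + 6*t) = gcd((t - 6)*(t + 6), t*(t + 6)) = t + 6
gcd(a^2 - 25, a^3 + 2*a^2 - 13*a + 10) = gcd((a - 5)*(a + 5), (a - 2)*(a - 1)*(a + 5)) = a + 5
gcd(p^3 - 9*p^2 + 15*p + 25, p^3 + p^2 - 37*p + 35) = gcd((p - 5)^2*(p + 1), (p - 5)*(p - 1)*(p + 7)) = p - 5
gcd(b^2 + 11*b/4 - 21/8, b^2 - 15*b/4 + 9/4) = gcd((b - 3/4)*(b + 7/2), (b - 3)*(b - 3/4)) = b - 3/4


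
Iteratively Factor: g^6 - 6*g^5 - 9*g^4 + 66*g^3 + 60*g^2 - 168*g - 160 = (g - 2)*(g^5 - 4*g^4 - 17*g^3 + 32*g^2 + 124*g + 80) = (g - 2)*(g + 2)*(g^4 - 6*g^3 - 5*g^2 + 42*g + 40) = (g - 4)*(g - 2)*(g + 2)*(g^3 - 2*g^2 - 13*g - 10) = (g - 5)*(g - 4)*(g - 2)*(g + 2)*(g^2 + 3*g + 2) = (g - 5)*(g - 4)*(g - 2)*(g + 1)*(g + 2)*(g + 2)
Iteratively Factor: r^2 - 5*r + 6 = (r - 2)*(r - 3)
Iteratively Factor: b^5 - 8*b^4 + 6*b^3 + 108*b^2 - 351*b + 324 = (b - 3)*(b^4 - 5*b^3 - 9*b^2 + 81*b - 108) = (b - 3)^2*(b^3 - 2*b^2 - 15*b + 36) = (b - 3)^2*(b + 4)*(b^2 - 6*b + 9) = (b - 3)^3*(b + 4)*(b - 3)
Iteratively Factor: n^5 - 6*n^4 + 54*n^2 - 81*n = (n - 3)*(n^4 - 3*n^3 - 9*n^2 + 27*n) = (n - 3)*(n + 3)*(n^3 - 6*n^2 + 9*n) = n*(n - 3)*(n + 3)*(n^2 - 6*n + 9) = n*(n - 3)^2*(n + 3)*(n - 3)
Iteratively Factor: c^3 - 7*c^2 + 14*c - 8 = (c - 1)*(c^2 - 6*c + 8) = (c - 4)*(c - 1)*(c - 2)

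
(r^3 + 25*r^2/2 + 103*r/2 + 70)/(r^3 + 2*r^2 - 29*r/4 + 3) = 2*(2*r^2 + 17*r + 35)/(4*r^2 - 8*r + 3)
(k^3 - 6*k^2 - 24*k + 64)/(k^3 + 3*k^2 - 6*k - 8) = (k - 8)/(k + 1)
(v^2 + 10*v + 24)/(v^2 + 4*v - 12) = (v + 4)/(v - 2)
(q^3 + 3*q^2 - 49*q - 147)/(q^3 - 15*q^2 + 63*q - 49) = (q^2 + 10*q + 21)/(q^2 - 8*q + 7)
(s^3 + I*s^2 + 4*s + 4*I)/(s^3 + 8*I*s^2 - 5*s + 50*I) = (s^2 + 3*I*s - 2)/(s^2 + 10*I*s - 25)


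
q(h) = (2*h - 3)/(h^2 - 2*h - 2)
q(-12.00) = -0.16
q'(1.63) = -0.82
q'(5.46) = -0.13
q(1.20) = 0.20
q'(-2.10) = -0.72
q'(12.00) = -0.02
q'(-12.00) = -0.01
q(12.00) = 0.18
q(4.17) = 0.76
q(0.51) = 0.72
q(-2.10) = -1.09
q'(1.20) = -0.65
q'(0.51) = -0.98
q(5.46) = 0.47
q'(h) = (2 - 2*h)*(2*h - 3)/(h^2 - 2*h - 2)^2 + 2/(h^2 - 2*h - 2) = 2*(-h^2 + 3*h - 5)/(h^4 - 4*h^3 + 8*h + 4)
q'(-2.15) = -0.67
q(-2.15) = -1.05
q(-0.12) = 1.86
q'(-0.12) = -3.53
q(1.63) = -0.10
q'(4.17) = -0.40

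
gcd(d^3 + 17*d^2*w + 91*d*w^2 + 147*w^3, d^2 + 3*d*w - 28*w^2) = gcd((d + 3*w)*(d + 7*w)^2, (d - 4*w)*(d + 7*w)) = d + 7*w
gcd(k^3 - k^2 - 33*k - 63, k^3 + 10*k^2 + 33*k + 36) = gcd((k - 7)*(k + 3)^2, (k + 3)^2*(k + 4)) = k^2 + 6*k + 9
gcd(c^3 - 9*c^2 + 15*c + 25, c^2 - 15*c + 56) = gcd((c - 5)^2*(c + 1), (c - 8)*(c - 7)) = 1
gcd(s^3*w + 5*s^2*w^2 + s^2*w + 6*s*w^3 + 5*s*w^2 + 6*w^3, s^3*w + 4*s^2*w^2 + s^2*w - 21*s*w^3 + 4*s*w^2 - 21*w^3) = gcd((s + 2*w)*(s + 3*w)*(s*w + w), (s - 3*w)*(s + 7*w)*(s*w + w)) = s*w + w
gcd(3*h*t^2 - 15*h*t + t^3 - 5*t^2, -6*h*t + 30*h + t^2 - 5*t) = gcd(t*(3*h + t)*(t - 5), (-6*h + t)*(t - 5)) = t - 5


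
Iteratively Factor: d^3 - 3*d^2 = (d)*(d^2 - 3*d) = d*(d - 3)*(d)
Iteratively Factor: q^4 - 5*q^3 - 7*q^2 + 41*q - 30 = (q - 2)*(q^3 - 3*q^2 - 13*q + 15) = (q - 2)*(q - 1)*(q^2 - 2*q - 15) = (q - 2)*(q - 1)*(q + 3)*(q - 5)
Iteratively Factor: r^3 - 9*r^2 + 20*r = (r - 5)*(r^2 - 4*r) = r*(r - 5)*(r - 4)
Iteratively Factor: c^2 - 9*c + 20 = (c - 4)*(c - 5)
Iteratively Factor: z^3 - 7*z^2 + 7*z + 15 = (z + 1)*(z^2 - 8*z + 15) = (z - 5)*(z + 1)*(z - 3)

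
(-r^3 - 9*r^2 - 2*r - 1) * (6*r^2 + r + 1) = -6*r^5 - 55*r^4 - 22*r^3 - 17*r^2 - 3*r - 1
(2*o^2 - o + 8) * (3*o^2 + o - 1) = 6*o^4 - o^3 + 21*o^2 + 9*o - 8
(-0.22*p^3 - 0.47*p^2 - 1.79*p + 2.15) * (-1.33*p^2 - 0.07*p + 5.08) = 0.2926*p^5 + 0.6405*p^4 + 1.296*p^3 - 5.1218*p^2 - 9.2437*p + 10.922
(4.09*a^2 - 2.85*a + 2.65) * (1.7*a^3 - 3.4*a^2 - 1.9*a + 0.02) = 6.953*a^5 - 18.751*a^4 + 6.424*a^3 - 3.5132*a^2 - 5.092*a + 0.053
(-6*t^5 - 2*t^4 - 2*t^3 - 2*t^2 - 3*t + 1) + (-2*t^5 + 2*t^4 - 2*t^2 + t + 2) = -8*t^5 - 2*t^3 - 4*t^2 - 2*t + 3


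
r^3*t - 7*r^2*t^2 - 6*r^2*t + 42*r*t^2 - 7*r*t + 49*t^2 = (r - 7)*(r - 7*t)*(r*t + t)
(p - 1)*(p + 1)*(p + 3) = p^3 + 3*p^2 - p - 3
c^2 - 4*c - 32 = (c - 8)*(c + 4)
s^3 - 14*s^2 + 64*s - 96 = (s - 6)*(s - 4)^2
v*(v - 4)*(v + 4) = v^3 - 16*v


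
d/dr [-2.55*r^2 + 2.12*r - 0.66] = 2.12 - 5.1*r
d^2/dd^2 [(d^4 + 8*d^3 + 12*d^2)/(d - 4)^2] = 2*(d^4 - 16*d^3 + 96*d^2 + 480*d + 192)/(d^4 - 16*d^3 + 96*d^2 - 256*d + 256)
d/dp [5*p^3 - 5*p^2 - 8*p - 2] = 15*p^2 - 10*p - 8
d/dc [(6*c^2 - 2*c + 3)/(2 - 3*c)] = (-18*c^2 + 24*c + 5)/(9*c^2 - 12*c + 4)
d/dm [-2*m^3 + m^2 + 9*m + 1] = -6*m^2 + 2*m + 9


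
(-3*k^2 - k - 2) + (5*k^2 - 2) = 2*k^2 - k - 4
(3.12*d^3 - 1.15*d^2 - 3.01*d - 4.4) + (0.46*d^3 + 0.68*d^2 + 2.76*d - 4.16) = 3.58*d^3 - 0.47*d^2 - 0.25*d - 8.56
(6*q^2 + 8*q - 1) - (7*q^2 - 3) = -q^2 + 8*q + 2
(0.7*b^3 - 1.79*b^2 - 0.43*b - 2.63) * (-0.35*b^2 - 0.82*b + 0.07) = -0.245*b^5 + 0.0525*b^4 + 1.6673*b^3 + 1.1478*b^2 + 2.1265*b - 0.1841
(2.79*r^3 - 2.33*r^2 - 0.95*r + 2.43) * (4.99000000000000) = 13.9221*r^3 - 11.6267*r^2 - 4.7405*r + 12.1257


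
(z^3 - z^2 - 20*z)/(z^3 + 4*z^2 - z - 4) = z*(z - 5)/(z^2 - 1)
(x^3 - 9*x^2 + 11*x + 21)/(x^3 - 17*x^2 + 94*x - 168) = (x^2 - 2*x - 3)/(x^2 - 10*x + 24)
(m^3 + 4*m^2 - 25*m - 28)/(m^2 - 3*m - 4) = m + 7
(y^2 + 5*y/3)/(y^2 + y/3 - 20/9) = 3*y/(3*y - 4)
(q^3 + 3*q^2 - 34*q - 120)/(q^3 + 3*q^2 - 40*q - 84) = (q^2 + 9*q + 20)/(q^2 + 9*q + 14)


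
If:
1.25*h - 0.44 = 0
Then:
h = 0.35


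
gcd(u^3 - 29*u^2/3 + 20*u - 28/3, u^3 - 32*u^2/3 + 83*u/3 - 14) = u^2 - 23*u/3 + 14/3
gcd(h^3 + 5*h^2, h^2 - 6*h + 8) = 1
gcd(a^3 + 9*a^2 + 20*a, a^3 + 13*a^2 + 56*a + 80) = a^2 + 9*a + 20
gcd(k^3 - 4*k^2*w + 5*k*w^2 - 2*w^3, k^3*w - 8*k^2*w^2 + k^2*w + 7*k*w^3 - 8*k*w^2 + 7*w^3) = -k + w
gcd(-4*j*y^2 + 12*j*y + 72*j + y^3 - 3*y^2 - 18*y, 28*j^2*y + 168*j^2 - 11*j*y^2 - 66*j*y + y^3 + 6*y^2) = -4*j + y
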